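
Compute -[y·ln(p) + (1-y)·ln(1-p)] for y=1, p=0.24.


BCE = -[y·ln(p) + (1-y)·ln(1-p)]
= -1·ln(0.24) - 0
= -ln(0.24) = 1.4271

1.4271


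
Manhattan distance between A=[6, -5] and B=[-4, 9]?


d = |6+ 4| + |-5-9|
  = 10 + 14
  = 24

24


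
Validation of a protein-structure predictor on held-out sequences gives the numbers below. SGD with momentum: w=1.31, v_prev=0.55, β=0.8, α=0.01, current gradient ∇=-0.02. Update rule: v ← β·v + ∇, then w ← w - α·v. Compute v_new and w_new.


v_new = 0.8·0.55 - 0.02 = 0.44 - 0.02 = 0.42
w_new = 1.31 - 0.01·0.42 = 1.31 - 0.0042 = 1.3058

v_new=0.42, w_new=1.3058


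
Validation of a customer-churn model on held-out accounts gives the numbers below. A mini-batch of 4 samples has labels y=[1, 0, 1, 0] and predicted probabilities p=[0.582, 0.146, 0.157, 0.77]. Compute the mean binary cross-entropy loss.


L[0] = -ln(0.582) = 0.5413
L[1] = -ln(1-0.146) = -ln(0.854) = 0.1578
L[2] = -ln(0.157) = 1.8515
L[3] = -ln(1-0.77) = -ln(0.23) = 1.4697
mean = (0.5413 + 0.1578 + 1.8515 + 1.4697)/4 = 1.0051

1.0051


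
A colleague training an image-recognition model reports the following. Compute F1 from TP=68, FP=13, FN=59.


Precision = 68/81 = 0.8395
Recall = 68/127 = 0.5354
F1 = 2·P·R/(P+R) = 2·TP/(2·TP+FP+FN) = 136/(136+13+59) = 136/208 = 0.6538

0.6538


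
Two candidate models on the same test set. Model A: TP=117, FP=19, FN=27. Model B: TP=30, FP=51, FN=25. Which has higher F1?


Model A: P=117/136=0.8603, R=117/144=0.8125, F1=2PR/(P+R)=2TP/(2TP+FP+FN)=234/280=0.8357
Model B: P=30/81=0.3704, R=30/55=0.5455, F1=2PR/(P+R)=2TP/(2TP+FP+FN)=60/136=0.4412
0.8357 > 0.4412 → Model A

Model A


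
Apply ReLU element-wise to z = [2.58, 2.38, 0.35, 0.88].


ReLU(2.58) = max(0, 2.58) = 2.58
ReLU(2.38) = max(0, 2.38) = 2.38
ReLU(0.35) = max(0, 0.35) = 0.35
ReLU(0.88) = max(0, 0.88) = 0.88
result = [2.58, 2.38, 0.35, 0.88]

[2.58, 2.38, 0.35, 0.88]


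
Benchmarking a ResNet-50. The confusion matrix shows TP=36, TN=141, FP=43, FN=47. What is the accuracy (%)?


Accuracy = (TP+TN)/(TP+TN+FP+FN)
= (36+141)/(267)
= 177/267 = 66.29%

66.29%


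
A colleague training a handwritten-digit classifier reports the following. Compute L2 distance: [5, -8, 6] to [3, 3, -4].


d = √((5-3)² + (-8-3)² + (6+ 4)²)
  = √(4 + 121 + 100)
  = √225 = 15.0

15.0


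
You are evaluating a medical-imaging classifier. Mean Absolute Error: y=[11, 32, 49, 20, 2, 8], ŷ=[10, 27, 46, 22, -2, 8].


Absolute errors: |11-10|=1, |32-27|=5, |49-46|=3, |20-22|=2, |2+ 2|=4, |8-8|=0
Sum = 15
MAE = 15/6 = 5/2

5/2


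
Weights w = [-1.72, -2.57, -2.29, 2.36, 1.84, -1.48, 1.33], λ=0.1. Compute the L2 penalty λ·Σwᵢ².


‖w‖₂² = (-1.72)² + (-2.57)² + (-2.29)² + (2.36)² + (1.84)² + (-1.48)² + (1.33)²
     = 2.9584 + 6.6049 + 5.2441 + 5.5696 + 3.3856 + 2.1904 + 1.7689
     = 27.7219
λ·‖w‖₂² = 0.1·27.7219 = 2.77219

2.77219


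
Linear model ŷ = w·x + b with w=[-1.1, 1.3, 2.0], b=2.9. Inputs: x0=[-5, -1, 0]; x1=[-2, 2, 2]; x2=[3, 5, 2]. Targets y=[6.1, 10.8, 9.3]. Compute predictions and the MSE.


ŷ0 = (-1.1)·(-5) + (1.3)·(-1) + (2.0)·(0) + 2.9 = 7.1
ŷ1 = (-1.1)·(-2) + (1.3)·(2) + (2.0)·(2) + 2.9 = 11.7
ŷ2 = (-1.1)·(3) + (1.3)·(5) + (2.0)·(2) + 2.9 = 10.1
errors² = [1.0, 0.81, 0.64]
MSE = 2.4500/3 = 0.8167

0.8167


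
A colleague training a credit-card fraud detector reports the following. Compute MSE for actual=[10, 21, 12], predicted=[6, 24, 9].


Squared errors: (10-6)²=16, (21-24)²=9, (12-9)²=9
Sum = 34
MSE = 34/3 = 34/3

34/3


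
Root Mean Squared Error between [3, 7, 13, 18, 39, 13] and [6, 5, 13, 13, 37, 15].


MSE = 46/6 = 7.6667
RMSE = √(46/6) = 2.7689

2.7689


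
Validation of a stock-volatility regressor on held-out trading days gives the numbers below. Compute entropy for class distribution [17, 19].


Probabilities: [17/36, 19/36] ≈ [0.4722, 0.5278]
H = -((17/36)·log₂(17/36) + (19/36)·log₂(19/36))
  = 0.9978 bits

0.9978 bits


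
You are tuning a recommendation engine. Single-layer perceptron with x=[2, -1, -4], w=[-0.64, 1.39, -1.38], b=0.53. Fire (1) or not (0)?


z = (2)·(-0.64) + (-1)·(1.39) + (-4)·(-1.38) + 0.53
  = 3.38
step(z) = 1 (z≥0)

1


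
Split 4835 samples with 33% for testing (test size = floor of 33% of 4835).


Test = ⌊4835·33/100⌋ = 1595
Train = 4835 - 1595 = 3240

Train: 3240, Test: 1595


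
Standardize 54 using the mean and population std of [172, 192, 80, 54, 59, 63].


μ = 103.3333, σ = 56.4909
z = (54 - 103.3333)/56.4909 = -0.8733

-0.8733


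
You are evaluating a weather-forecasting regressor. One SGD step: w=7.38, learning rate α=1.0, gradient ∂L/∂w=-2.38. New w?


w_new = w - α·∇
= 7.38 - 1.0·-2.38
= 7.38 + 2.38
= 9.76

9.76


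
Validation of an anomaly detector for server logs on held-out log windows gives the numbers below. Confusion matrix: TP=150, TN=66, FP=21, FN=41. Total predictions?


Total = TP + TN + FP + FN
= 150 + 66 + 21 + 41
= 278
(Predicted positive: 171, predicted negative: 107)

278


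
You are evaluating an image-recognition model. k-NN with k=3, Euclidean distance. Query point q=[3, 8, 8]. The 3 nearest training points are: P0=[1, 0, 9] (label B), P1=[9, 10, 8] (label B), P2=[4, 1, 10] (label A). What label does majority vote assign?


d(q,P0) = 8.3066  (label B)
d(q,P1) = 6.3246  (label B)
d(q,P2) = 7.3485  (label A)
Votes: A=1, B=2
Majority → B

B


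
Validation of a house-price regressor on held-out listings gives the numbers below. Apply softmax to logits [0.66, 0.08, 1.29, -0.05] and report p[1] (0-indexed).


Exponentials: e^0.66=1.9348, e^0.08=1.0833, e^1.29=3.6328, e^-0.05=0.9512
Sum = 7.6021
Softmax = [0.2545, 0.1425, 0.4779, 0.1251]
p[1] = 1.0833/7.6021 = 0.1425

0.1425


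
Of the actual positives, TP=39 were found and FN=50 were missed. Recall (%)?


Recall = TP/(TP+FN)
= 39/(39+50)
= 39/89 = 43.82%

43.82%


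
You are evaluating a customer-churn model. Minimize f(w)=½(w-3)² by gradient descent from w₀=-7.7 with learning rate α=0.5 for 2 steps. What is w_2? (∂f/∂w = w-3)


step 1: grad = -7.7-3 = -10.7; w = -7.7 - 0.5·(-10.7) = -2.35
step 2: grad = -2.35-3 = -5.35; w = -2.35 - 0.5·(-5.35) = 0.325

0.325


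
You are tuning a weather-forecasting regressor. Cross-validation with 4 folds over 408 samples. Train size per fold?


Fold size = 408/4 = 102
Training per fold = 408 - 102 = 306

306


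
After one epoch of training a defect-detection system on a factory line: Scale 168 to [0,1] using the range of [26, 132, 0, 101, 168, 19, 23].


min=0, max=168
(168-0)/(168-0) = 168/168 = 1.0

1.0


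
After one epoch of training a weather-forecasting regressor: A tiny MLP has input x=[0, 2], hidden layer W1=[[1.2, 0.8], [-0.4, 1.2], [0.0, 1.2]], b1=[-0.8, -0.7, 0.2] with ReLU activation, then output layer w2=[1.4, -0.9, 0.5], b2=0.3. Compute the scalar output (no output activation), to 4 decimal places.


z1[0] = (1.2)·(0) + (0.8)·(2) - 0.8 = 0.8
z1[1] = (-0.4)·(0) + (1.2)·(2) - 0.7 = 1.7
z1[2] = (0.0)·(0) + (1.2)·(2) + 0.2 = 2.6
h = ReLU(z1) = [0.8, 1.7, 2.6]
output = (1.4)·(0.8) + (-0.9)·(1.7) + (0.5)·(2.6) + 0.3 = 1.19

1.19


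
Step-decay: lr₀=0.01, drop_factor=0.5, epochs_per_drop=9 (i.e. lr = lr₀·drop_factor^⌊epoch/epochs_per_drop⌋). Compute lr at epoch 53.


n_drops = ⌊53/9⌋ = 5
lr = 0.01·0.5^5 = 0.01·0.03125 = 0.0003125

0.0003125


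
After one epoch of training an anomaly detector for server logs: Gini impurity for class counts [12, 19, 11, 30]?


Probabilities: [12/72, 19/72, 11/72, 30/72] ≈ [0.1667, 0.2639, 0.1528, 0.4167]
Σpᵢ² = (144 + 361 + 121 + 900)/72² = 1526/5184
Gini = 1 - Σpᵢ² = 1 - 1526/5184 = 0.7056

0.7056


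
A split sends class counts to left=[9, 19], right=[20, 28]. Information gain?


Parent = [29, 47], H_parent = 0.9591
H_left = 0.9059 (n=28), H_right = 0.9799 (n=48)
H_children = (28/76)·0.9059 + (48/76)·0.9799 = 0.9526
IG = 0.9591 - 0.9526 = 0.0065

0.0065


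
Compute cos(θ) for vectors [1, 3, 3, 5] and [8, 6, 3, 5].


A·B = 1·8 + 3·6 + 3·3 + 5·5 = 60
‖A‖ = √44 = 6.6332, ‖B‖ = √134 = 11.5758
cos = 60/(√44·√134) = 60/√5896 = 0.7814

0.7814


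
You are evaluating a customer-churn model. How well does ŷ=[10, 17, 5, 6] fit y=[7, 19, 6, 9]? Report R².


ȳ = 10.25
SS_res = Σ(y-ŷ)² = 23
SS_tot = Σ(y-ȳ)² = 106.75
R² = 1 - SS_res/SS_tot = 1 - 0.2155 = 0.7845

0.7845


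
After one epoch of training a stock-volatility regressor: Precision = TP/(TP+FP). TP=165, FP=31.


Precision = TP/(TP+FP)
= 165/(165+31)
= 165/196 = 84.18%

84.18%


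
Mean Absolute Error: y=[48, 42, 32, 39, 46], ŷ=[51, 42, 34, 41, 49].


Absolute errors: |48-51|=3, |42-42|=0, |32-34|=2, |39-41|=2, |46-49|=3
Sum = 10
MAE = 10/5 = 2

2


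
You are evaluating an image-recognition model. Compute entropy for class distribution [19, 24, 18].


Probabilities: [19/61, 24/61, 18/61] ≈ [0.3115, 0.3934, 0.2951]
H = -((19/61)·log₂(19/61) + (24/61)·log₂(24/61) + (18/61)·log₂(18/61))
  = 1.5732 bits

1.5732 bits


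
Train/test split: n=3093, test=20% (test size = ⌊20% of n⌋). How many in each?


Test = ⌊3093·20/100⌋ = 618
Train = 3093 - 618 = 2475

Train: 2475, Test: 618


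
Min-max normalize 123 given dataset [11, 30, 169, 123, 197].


min=11, max=197
(123-11)/(197-11) = 112/186 = 0.6022

0.6022


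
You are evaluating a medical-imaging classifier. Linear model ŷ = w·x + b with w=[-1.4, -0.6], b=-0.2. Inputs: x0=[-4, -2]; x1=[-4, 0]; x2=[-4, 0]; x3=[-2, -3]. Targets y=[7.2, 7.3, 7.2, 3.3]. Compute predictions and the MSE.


ŷ0 = (-1.4)·(-4) + (-0.6)·(-2) - 0.2 = 6.6
ŷ1 = (-1.4)·(-4) + (-0.6)·(0) - 0.2 = 5.4
ŷ2 = (-1.4)·(-4) + (-0.6)·(0) - 0.2 = 5.4
ŷ3 = (-1.4)·(-2) + (-0.6)·(-3) - 0.2 = 4.4
errors² = [0.36, 3.61, 3.24, 1.21]
MSE = 8.4200/4 = 2.105

2.105


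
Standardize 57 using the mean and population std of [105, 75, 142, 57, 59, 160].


μ = 99.6667, σ = 39.8818
z = (57 - 99.6667)/39.8818 = -1.0698

-1.0698


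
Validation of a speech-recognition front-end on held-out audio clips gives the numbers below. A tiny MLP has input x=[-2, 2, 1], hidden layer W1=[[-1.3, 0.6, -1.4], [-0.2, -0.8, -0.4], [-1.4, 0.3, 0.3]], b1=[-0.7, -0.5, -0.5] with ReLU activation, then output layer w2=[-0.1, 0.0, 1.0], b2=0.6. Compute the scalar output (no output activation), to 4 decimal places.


z1[0] = (-1.3)·(-2) + (0.6)·(2) + (-1.4)·(1) - 0.7 = 1.7
z1[1] = (-0.2)·(-2) + (-0.8)·(2) + (-0.4)·(1) - 0.5 = -2.1
z1[2] = (-1.4)·(-2) + (0.3)·(2) + (0.3)·(1) - 0.5 = 3.2
h = ReLU(z1) = [1.7, 0.0, 3.2]
output = (-0.1)·(1.7) + (0.0)·(0.0) + (1.0)·(3.2) + 0.6 = 3.63

3.63


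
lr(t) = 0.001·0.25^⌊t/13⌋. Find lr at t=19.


n_drops = ⌊19/13⌋ = 1
lr = 0.001·0.25^1 = 0.001·0.25 = 0.00025

0.00025


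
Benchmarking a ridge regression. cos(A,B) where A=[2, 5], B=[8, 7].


A·B = 2·8 + 5·7 = 51
‖A‖ = √29 = 5.3852, ‖B‖ = √113 = 10.6301
cos = 51/(√29·√113) = 51/√3277 = 0.8909

0.8909


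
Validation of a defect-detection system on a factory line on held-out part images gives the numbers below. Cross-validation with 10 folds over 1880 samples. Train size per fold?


Fold size = 1880/10 = 188
Training per fold = 1880 - 188 = 1692

1692


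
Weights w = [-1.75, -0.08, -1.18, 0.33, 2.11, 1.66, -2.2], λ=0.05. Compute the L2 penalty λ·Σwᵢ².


‖w‖₂² = (-1.75)² + (-0.08)² + (-1.18)² + (0.33)² + (2.11)² + (1.66)² + (-2.2)²
     = 3.0625 + 0.0064 + 1.3924 + 0.1089 + 4.4521 + 2.7556 + 4.84
     = 16.6179
λ·‖w‖₂² = 0.05·16.6179 = 0.830895

0.830895


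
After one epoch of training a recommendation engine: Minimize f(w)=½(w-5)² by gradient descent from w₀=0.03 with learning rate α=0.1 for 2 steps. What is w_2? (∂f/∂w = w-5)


step 1: grad = 0.03-5 = -4.97; w = 0.03 - 0.1·(-4.97) = 0.527
step 2: grad = 0.527-5 = -4.473; w = 0.527 - 0.1·(-4.473) = 0.9743

0.9743


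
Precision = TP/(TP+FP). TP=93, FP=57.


Precision = TP/(TP+FP)
= 93/(93+57)
= 93/150 = 62.0%

62.0%


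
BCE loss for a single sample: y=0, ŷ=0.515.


BCE = -[y·ln(p) + (1-y)·ln(1-p)]
= -0 - 1·ln(1-0.515)
= -ln(0.485) = 0.7236

0.7236


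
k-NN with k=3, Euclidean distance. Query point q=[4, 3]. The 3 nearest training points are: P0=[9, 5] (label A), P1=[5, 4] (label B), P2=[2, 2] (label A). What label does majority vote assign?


d(q,P0) = 5.3852  (label A)
d(q,P1) = 1.4142  (label B)
d(q,P2) = 2.2361  (label A)
Votes: A=2, B=1
Majority → A

A


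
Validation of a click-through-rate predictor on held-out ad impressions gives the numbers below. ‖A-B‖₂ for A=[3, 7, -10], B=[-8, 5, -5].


d = √((3+ 8)² + (7-5)² + (-10+ 5)²)
  = √(121 + 4 + 25)
  = √150 = 12.2474

12.2474


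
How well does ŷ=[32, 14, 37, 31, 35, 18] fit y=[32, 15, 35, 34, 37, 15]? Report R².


ȳ = 28
SS_res = Σ(y-ŷ)² = 27
SS_tot = Σ(y-ȳ)² = 520
R² = 1 - SS_res/SS_tot = 1 - 0.0519 = 0.9481

0.9481


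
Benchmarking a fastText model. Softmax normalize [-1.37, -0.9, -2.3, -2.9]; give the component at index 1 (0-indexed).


Exponentials: e^-1.37=0.2541, e^-0.9=0.4066, e^-2.3=0.1003, e^-2.9=0.055
Sum = 0.816
Softmax = [0.3114, 0.4983, 0.1229, 0.0674]
p[1] = 0.4066/0.816 = 0.4983

0.4983


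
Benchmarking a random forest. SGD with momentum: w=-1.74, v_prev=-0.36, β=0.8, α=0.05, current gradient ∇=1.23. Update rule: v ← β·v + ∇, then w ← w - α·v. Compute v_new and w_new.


v_new = 0.8·-0.36 + 1.23 = -0.288 + 1.23 = 0.942
w_new = -1.74 - 0.05·0.942 = -1.74 - 0.0471 = -1.7871

v_new=0.942, w_new=-1.7871


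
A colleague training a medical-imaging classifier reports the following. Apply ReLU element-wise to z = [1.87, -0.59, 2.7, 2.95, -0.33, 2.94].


ReLU(1.87) = max(0, 1.87) = 1.87
ReLU(-0.59) = max(0, -0.59) = 0.0
ReLU(2.7) = max(0, 2.7) = 2.7
ReLU(2.95) = max(0, 2.95) = 2.95
ReLU(-0.33) = max(0, -0.33) = 0.0
ReLU(2.94) = max(0, 2.94) = 2.94
result = [1.87, 0.0, 2.7, 2.95, 0.0, 2.94]

[1.87, 0.0, 2.7, 2.95, 0.0, 2.94]


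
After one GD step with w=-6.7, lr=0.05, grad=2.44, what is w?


w_new = w - α·∇
= -6.7 - 0.05·2.44
= -6.7 - 0.122
= -6.822

-6.822


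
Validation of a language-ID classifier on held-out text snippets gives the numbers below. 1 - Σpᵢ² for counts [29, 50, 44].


Probabilities: [29/123, 50/123, 44/123] ≈ [0.2358, 0.4065, 0.3577]
Σpᵢ² = (841 + 2500 + 1936)/123² = 5277/15129
Gini = 1 - Σpᵢ² = 1 - 5277/15129 = 0.6512

0.6512


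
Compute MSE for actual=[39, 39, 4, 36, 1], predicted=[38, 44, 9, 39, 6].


Squared errors: (39-38)²=1, (39-44)²=25, (4-9)²=25, (36-39)²=9, (1-6)²=25
Sum = 85
MSE = 85/5 = 17

17


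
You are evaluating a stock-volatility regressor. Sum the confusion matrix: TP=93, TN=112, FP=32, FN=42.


Total = TP + TN + FP + FN
= 93 + 112 + 32 + 42
= 279
(Predicted positive: 125, predicted negative: 154)

279


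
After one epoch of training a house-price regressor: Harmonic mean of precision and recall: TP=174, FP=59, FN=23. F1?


Precision = 174/233 = 0.7468
Recall = 174/197 = 0.8832
F1 = 2·P·R/(P+R) = 2·TP/(2·TP+FP+FN) = 348/(348+59+23) = 348/430 = 0.8093

0.8093


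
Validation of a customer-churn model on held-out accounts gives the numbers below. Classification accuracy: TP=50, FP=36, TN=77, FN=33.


Accuracy = (TP+TN)/(TP+TN+FP+FN)
= (50+77)/(196)
= 127/196 = 64.8%

64.8%


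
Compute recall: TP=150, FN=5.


Recall = TP/(TP+FN)
= 150/(150+5)
= 150/155 = 96.77%

96.77%


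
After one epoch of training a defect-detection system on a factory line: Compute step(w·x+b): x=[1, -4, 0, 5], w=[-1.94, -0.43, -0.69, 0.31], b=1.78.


z = (1)·(-1.94) + (-4)·(-0.43) + (0)·(-0.69) + (5)·(0.31) + 1.78
  = 3.11
step(z) = 1 (z≥0)

1


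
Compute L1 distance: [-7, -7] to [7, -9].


d = |-7-7| + |-7+ 9|
  = 14 + 2
  = 16

16


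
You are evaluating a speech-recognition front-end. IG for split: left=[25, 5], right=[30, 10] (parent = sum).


Parent = [55, 15], H_parent = 0.7496
H_left = 0.65 (n=30), H_right = 0.8113 (n=40)
H_children = (30/70)·0.65 + (40/70)·0.8113 = 0.7422
IG = 0.7496 - 0.7422 = 0.0074

0.0074


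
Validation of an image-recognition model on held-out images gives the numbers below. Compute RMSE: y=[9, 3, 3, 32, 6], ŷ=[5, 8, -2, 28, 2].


MSE = 98/5 = 19.6
RMSE = √(98/5) = 4.4272

4.4272


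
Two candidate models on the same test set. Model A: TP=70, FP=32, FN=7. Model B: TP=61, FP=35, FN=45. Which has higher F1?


Model A: P=70/102=0.6863, R=70/77=0.9091, F1=2PR/(P+R)=2TP/(2TP+FP+FN)=140/179=0.7821
Model B: P=61/96=0.6354, R=61/106=0.5755, F1=2PR/(P+R)=2TP/(2TP+FP+FN)=122/202=0.604
0.7821 > 0.604 → Model A

Model A


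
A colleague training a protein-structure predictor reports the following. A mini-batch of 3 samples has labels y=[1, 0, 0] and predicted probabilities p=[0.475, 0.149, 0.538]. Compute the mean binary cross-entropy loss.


L[0] = -ln(0.475) = 0.7444
L[1] = -ln(1-0.149) = -ln(0.851) = 0.1613
L[2] = -ln(1-0.538) = -ln(0.462) = 0.7722
mean = (0.7444 + 0.1613 + 0.7722)/3 = 0.5593

0.5593


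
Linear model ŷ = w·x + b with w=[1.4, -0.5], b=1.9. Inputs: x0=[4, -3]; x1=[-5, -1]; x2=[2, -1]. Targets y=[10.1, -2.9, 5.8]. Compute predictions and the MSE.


ŷ0 = (1.4)·(4) + (-0.5)·(-3) + 1.9 = 9.0
ŷ1 = (1.4)·(-5) + (-0.5)·(-1) + 1.9 = -4.6
ŷ2 = (1.4)·(2) + (-0.5)·(-1) + 1.9 = 5.2
errors² = [1.21, 2.89, 0.36]
MSE = 4.4600/3 = 1.4867

1.4867


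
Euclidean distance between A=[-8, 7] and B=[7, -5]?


d = √((-8-7)² + (7+ 5)²)
  = √(225 + 144)
  = √369 = 19.2094

19.2094


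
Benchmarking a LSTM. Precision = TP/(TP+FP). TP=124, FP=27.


Precision = TP/(TP+FP)
= 124/(124+27)
= 124/151 = 82.12%

82.12%


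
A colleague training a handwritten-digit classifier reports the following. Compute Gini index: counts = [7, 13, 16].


Probabilities: [7/36, 13/36, 16/36] ≈ [0.1944, 0.3611, 0.4444]
Σpᵢ² = (49 + 169 + 256)/36² = 474/1296
Gini = 1 - Σpᵢ² = 1 - 474/1296 = 0.6343

0.6343


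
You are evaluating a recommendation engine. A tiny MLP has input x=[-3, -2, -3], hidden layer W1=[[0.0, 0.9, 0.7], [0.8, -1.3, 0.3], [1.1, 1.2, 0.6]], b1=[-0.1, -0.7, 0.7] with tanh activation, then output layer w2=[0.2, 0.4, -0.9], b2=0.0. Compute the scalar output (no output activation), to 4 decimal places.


z1[0] = (0.0)·(-3) + (0.9)·(-2) + (0.7)·(-3) - 0.1 = -4.0
z1[1] = (0.8)·(-3) + (-1.3)·(-2) + (0.3)·(-3) - 0.7 = -1.4
z1[2] = (1.1)·(-3) + (1.2)·(-2) + (0.6)·(-3) + 0.7 = -6.8
h = tanh(z1) = [-0.9993, -0.8854, -1.0]
output = (0.2)·(-0.9993) + (0.4)·(-0.8854) + (-0.9)·(-1.0) + 0.0 = 0.346

0.346


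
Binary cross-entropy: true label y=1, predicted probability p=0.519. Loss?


BCE = -[y·ln(p) + (1-y)·ln(1-p)]
= -1·ln(0.519) - 0
= -ln(0.519) = 0.6559

0.6559


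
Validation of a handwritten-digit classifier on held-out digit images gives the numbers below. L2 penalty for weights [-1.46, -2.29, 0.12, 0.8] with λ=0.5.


‖w‖₂² = (-1.46)² + (-2.29)² + (0.12)² + (0.8)²
     = 2.1316 + 5.2441 + 0.0144 + 0.64
     = 8.0301
λ·‖w‖₂² = 0.5·8.0301 = 4.01505

4.01505


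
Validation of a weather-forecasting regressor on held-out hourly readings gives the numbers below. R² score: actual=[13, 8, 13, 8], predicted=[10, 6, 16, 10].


ȳ = 10.5
SS_res = Σ(y-ŷ)² = 26
SS_tot = Σ(y-ȳ)² = 25
R² = 1 - SS_res/SS_tot = 1 - 1.04 = -0.04

-0.04


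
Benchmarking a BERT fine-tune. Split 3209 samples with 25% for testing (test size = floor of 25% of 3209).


Test = ⌊3209·25/100⌋ = 802
Train = 3209 - 802 = 2407

Train: 2407, Test: 802


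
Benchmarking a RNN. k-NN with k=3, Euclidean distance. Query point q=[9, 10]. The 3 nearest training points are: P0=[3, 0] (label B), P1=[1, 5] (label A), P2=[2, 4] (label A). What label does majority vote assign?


d(q,P0) = 11.6619  (label B)
d(q,P1) = 9.434  (label A)
d(q,P2) = 9.2195  (label A)
Votes: A=2, B=1
Majority → A

A


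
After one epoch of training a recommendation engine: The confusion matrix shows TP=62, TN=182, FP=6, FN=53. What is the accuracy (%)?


Accuracy = (TP+TN)/(TP+TN+FP+FN)
= (62+182)/(303)
= 244/303 = 80.53%

80.53%


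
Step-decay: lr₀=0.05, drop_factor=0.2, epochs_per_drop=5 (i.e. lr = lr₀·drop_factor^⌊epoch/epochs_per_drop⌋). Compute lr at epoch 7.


n_drops = ⌊7/5⌋ = 1
lr = 0.05·0.2^1 = 0.05·0.2 = 0.01

0.01


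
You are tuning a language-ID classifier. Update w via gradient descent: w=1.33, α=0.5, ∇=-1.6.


w_new = w - α·∇
= 1.33 - 0.5·-1.6
= 1.33 + 0.8
= 2.13

2.13


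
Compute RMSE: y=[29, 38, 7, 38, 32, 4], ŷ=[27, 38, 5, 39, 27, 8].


MSE = 50/6 = 8.3333
RMSE = √(50/6) = 2.8868

2.8868


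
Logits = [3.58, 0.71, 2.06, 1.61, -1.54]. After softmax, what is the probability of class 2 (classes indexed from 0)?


Exponentials: e^3.58=35.8735, e^0.71=2.034, e^2.06=7.846, e^1.61=5.0028, e^-1.54=0.2144
Sum = 50.9707
Softmax = [0.7038, 0.0399, 0.1539, 0.0982, 0.0042]
p[2] = 7.846/50.9707 = 0.1539

0.1539


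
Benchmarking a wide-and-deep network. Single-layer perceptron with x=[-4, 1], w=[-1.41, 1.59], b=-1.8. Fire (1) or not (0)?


z = (-4)·(-1.41) + (1)·(1.59) - 1.8
  = 5.43
step(z) = 1 (z≥0)

1


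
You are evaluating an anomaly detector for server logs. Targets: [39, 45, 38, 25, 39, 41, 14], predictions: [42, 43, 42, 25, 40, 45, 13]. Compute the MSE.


Squared errors: (39-42)²=9, (45-43)²=4, (38-42)²=16, (25-25)²=0, (39-40)²=1, (41-45)²=16, (14-13)²=1
Sum = 47
MSE = 47/7 = 47/7

47/7


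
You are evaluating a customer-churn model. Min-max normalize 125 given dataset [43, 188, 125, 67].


min=43, max=188
(125-43)/(188-43) = 82/145 = 0.5655

0.5655


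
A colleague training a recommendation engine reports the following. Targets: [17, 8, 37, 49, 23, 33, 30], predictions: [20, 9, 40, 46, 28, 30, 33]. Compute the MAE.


Absolute errors: |17-20|=3, |8-9|=1, |37-40|=3, |49-46|=3, |23-28|=5, |33-30|=3, |30-33|=3
Sum = 21
MAE = 21/7 = 3

3


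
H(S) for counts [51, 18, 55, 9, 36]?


Probabilities: [51/169, 18/169, 55/169, 9/169, 36/169] ≈ [0.3018, 0.1065, 0.3254, 0.0533, 0.213]
H = -((51/169)·log₂(51/169) + (18/169)·log₂(18/169) + (55/169)·log₂(55/169) + (9/169)·log₂(9/169) + (36/169)·log₂(36/169))
  = 2.0933 bits

2.0933 bits


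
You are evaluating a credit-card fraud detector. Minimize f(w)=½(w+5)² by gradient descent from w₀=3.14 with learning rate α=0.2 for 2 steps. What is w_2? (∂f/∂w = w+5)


step 1: grad = 3.14+5 = 8.14; w = 3.14 - 0.2·(8.14) = 1.512
step 2: grad = 1.512+5 = 6.512; w = 1.512 - 0.2·(6.512) = 0.2096

0.2096


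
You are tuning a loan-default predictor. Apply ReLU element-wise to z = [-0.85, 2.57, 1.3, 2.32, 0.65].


ReLU(-0.85) = max(0, -0.85) = 0.0
ReLU(2.57) = max(0, 2.57) = 2.57
ReLU(1.3) = max(0, 1.3) = 1.3
ReLU(2.32) = max(0, 2.32) = 2.32
ReLU(0.65) = max(0, 0.65) = 0.65
result = [0.0, 2.57, 1.3, 2.32, 0.65]

[0.0, 2.57, 1.3, 2.32, 0.65]


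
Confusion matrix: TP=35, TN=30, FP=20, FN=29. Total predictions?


Total = TP + TN + FP + FN
= 35 + 30 + 20 + 29
= 114
(Predicted positive: 55, predicted negative: 59)

114


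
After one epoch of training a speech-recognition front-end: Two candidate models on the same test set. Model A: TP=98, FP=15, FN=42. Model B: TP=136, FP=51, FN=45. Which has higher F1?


Model A: P=98/113=0.8673, R=98/140=0.7, F1=2PR/(P+R)=2TP/(2TP+FP+FN)=196/253=0.7747
Model B: P=136/187=0.7273, R=136/181=0.7514, F1=2PR/(P+R)=2TP/(2TP+FP+FN)=272/368=0.7391
0.7747 > 0.7391 → Model A

Model A


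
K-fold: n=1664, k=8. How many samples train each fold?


Fold size = 1664/8 = 208
Training per fold = 1664 - 208 = 1456

1456


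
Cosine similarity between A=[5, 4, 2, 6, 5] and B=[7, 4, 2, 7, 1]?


A·B = 5·7 + 4·4 + 2·2 + 6·7 + 5·1 = 102
‖A‖ = √106 = 10.2956, ‖B‖ = √119 = 10.9087
cos = 102/(√106·√119) = 102/√12614 = 0.9082

0.9082


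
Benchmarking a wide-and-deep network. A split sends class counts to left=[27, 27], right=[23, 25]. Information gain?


Parent = [50, 52], H_parent = 0.9997
H_left = 1 (n=54), H_right = 0.9987 (n=48)
H_children = (54/102)·1 + (48/102)·0.9987 = 0.9994
IG = 0.9997 - 0.9994 = 0.0003

0.0003


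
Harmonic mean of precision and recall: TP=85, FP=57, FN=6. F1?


Precision = 85/142 = 0.5986
Recall = 85/91 = 0.9341
F1 = 2·P·R/(P+R) = 2·TP/(2·TP+FP+FN) = 170/(170+57+6) = 170/233 = 0.7296

0.7296


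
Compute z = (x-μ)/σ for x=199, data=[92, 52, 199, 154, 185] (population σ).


μ = 136.4, σ = 56.0093
z = (199 - 136.4)/56.0093 = 1.1177

1.1177


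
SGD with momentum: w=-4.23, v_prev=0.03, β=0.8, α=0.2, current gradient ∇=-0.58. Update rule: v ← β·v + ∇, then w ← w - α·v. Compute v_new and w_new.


v_new = 0.8·0.03 - 0.58 = 0.024 - 0.58 = -0.556
w_new = -4.23 - 0.2·-0.556 = -4.23 + 0.1112 = -4.1188

v_new=-0.556, w_new=-4.1188


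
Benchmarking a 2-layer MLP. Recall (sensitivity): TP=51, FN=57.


Recall = TP/(TP+FN)
= 51/(51+57)
= 51/108 = 47.22%

47.22%


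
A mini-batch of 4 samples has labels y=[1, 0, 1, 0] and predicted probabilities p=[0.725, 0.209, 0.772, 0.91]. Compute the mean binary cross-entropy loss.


L[0] = -ln(0.725) = 0.3216
L[1] = -ln(1-0.209) = -ln(0.791) = 0.2345
L[2] = -ln(0.772) = 0.2588
L[3] = -ln(1-0.91) = -ln(0.09) = 2.4079
mean = (0.3216 + 0.2345 + 0.2588 + 2.4079)/4 = 0.8057

0.8057


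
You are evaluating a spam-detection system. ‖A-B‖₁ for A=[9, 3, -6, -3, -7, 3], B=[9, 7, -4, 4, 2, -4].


d = |9-9| + |3-7| + |-6+ 4| + |-3-4| + |-7-2| + |3+ 4|
  = 0 + 4 + 2 + 7 + 9 + 7
  = 29

29


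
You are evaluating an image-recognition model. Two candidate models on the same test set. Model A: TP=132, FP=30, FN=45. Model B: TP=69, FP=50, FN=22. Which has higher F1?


Model A: P=132/162=0.8148, R=132/177=0.7458, F1=2PR/(P+R)=2TP/(2TP+FP+FN)=264/339=0.7788
Model B: P=69/119=0.5798, R=69/91=0.7582, F1=2PR/(P+R)=2TP/(2TP+FP+FN)=138/210=0.6571
0.7788 > 0.6571 → Model A

Model A


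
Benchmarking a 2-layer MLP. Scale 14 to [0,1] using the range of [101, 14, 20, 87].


min=14, max=101
(14-14)/(101-14) = 0/87 = 0.0

0.0


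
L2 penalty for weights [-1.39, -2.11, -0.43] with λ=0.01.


‖w‖₂² = (-1.39)² + (-2.11)² + (-0.43)²
     = 1.9321 + 4.4521 + 0.1849
     = 6.5691
λ·‖w‖₂² = 0.01·6.5691 = 0.065691

0.065691


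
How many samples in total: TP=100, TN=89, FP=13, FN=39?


Total = TP + TN + FP + FN
= 100 + 89 + 13 + 39
= 241
(Predicted positive: 113, predicted negative: 128)

241


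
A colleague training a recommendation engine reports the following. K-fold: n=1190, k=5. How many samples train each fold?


Fold size = 1190/5 = 238
Training per fold = 1190 - 238 = 952

952


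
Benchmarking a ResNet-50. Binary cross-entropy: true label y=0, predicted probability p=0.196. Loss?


BCE = -[y·ln(p) + (1-y)·ln(1-p)]
= -0 - 1·ln(1-0.196)
= -ln(0.804) = 0.2182

0.2182


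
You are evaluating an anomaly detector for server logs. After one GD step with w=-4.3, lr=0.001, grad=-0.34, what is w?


w_new = w - α·∇
= -4.3 - 0.001·-0.34
= -4.3 + 0.00034
= -4.29966

-4.29966


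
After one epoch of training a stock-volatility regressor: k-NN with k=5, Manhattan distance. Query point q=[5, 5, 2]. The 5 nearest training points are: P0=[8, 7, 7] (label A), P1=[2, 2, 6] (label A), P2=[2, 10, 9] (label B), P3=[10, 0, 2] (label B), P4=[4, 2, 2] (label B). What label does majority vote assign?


d(q,P0) = 10  (label A)
d(q,P1) = 10  (label A)
d(q,P2) = 15  (label B)
d(q,P3) = 10  (label B)
d(q,P4) = 4  (label B)
Votes: A=2, B=3
Majority → B

B


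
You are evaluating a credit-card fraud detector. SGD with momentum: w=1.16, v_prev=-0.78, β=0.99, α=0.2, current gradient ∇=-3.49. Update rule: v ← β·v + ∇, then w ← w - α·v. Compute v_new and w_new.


v_new = 0.99·-0.78 - 3.49 = -0.7722 - 3.49 = -4.2622
w_new = 1.16 - 0.2·-4.2622 = 1.16 + 0.85244 = 2.01244

v_new=-4.2622, w_new=2.01244


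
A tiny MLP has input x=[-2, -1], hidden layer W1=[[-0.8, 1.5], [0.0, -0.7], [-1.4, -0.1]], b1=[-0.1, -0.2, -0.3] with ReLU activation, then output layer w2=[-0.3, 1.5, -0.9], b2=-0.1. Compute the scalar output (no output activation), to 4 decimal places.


z1[0] = (-0.8)·(-2) + (1.5)·(-1) - 0.1 = 0.0
z1[1] = (0.0)·(-2) + (-0.7)·(-1) - 0.2 = 0.5
z1[2] = (-1.4)·(-2) + (-0.1)·(-1) - 0.3 = 2.6
h = ReLU(z1) = [0.0, 0.5, 2.6]
output = (-0.3)·(0.0) + (1.5)·(0.5) + (-0.9)·(2.6) - 0.1 = -1.69

-1.69


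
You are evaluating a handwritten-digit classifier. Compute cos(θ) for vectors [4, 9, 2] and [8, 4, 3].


A·B = 4·8 + 9·4 + 2·3 = 74
‖A‖ = √101 = 10.0499, ‖B‖ = √89 = 9.434
cos = 74/(√101·√89) = 74/√8989 = 0.7805

0.7805


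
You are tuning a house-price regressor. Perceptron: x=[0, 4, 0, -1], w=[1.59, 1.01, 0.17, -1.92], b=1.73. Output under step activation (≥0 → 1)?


z = (0)·(1.59) + (4)·(1.01) + (0)·(0.17) + (-1)·(-1.92) + 1.73
  = 7.69
step(z) = 1 (z≥0)

1


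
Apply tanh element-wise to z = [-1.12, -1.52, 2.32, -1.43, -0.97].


tanh(-1.12) = -0.8076
tanh(-1.52) = -0.9087
tanh(2.32) = 0.9809
tanh(-1.43) = -0.8917
tanh(-0.97) = -0.7487
result = [-0.8076, -0.9087, 0.9809, -0.8917, -0.7487]

[-0.8076, -0.9087, 0.9809, -0.8917, -0.7487]


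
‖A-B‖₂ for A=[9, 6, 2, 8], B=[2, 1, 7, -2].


d = √((9-2)² + (6-1)² + (2-7)² + (8+ 2)²)
  = √(49 + 25 + 25 + 100)
  = √199 = 14.1067

14.1067


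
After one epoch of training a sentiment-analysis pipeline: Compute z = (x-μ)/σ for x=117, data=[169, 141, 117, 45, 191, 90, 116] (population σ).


μ = 124.1429, σ = 45.2183
z = (117 - 124.1429)/45.2183 = -0.158

-0.158


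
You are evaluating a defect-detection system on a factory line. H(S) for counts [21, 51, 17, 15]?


Probabilities: [21/104, 51/104, 17/104, 15/104] ≈ [0.2019, 0.4904, 0.1635, 0.1442]
H = -((21/104)·log₂(21/104) + (51/104)·log₂(51/104) + (17/104)·log₂(17/104) + (15/104)·log₂(15/104))
  = 1.8002 bits

1.8002 bits


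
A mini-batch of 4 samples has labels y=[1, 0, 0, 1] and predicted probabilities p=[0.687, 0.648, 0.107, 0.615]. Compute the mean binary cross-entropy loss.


L[0] = -ln(0.687) = 0.3754
L[1] = -ln(1-0.648) = -ln(0.352) = 1.0441
L[2] = -ln(1-0.107) = -ln(0.893) = 0.1132
L[3] = -ln(0.615) = 0.4861
mean = (0.3754 + 1.0441 + 0.1132 + 0.4861)/4 = 0.5047

0.5047


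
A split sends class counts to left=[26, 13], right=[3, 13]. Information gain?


Parent = [29, 26], H_parent = 0.9979
H_left = 0.9183 (n=39), H_right = 0.6962 (n=16)
H_children = (39/55)·0.9183 + (16/55)·0.6962 = 0.8537
IG = 0.9979 - 0.8537 = 0.1442

0.1442


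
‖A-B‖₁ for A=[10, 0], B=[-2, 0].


d = |10+ 2| + |0-0|
  = 12 + 0
  = 12

12


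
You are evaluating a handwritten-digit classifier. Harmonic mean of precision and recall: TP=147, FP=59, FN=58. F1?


Precision = 147/206 = 0.7136
Recall = 147/205 = 0.7171
F1 = 2·P·R/(P+R) = 2·TP/(2·TP+FP+FN) = 294/(294+59+58) = 294/411 = 0.7153

0.7153


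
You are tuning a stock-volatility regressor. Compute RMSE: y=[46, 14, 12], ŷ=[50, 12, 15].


MSE = 29/3 = 9.6667
RMSE = √(29/3) = 3.1091

3.1091


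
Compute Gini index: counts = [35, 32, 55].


Probabilities: [35/122, 32/122, 55/122] ≈ [0.2869, 0.2623, 0.4508]
Σpᵢ² = (1225 + 1024 + 3025)/122² = 5274/14884
Gini = 1 - Σpᵢ² = 1 - 5274/14884 = 0.6457

0.6457


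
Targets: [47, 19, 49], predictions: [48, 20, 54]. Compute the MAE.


Absolute errors: |47-48|=1, |19-20|=1, |49-54|=5
Sum = 7
MAE = 7/3 = 7/3

7/3


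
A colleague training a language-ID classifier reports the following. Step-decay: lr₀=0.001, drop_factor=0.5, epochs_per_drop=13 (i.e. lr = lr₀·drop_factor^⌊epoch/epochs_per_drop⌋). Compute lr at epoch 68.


n_drops = ⌊68/13⌋ = 5
lr = 0.001·0.5^5 = 0.001·0.03125 = 0.00003125

0.00003125


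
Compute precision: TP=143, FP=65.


Precision = TP/(TP+FP)
= 143/(143+65)
= 143/208 = 68.75%

68.75%


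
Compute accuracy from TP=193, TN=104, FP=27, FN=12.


Accuracy = (TP+TN)/(TP+TN+FP+FN)
= (193+104)/(336)
= 297/336 = 88.39%

88.39%


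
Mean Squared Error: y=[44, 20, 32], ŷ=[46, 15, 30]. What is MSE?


Squared errors: (44-46)²=4, (20-15)²=25, (32-30)²=4
Sum = 33
MSE = 33/3 = 11

11


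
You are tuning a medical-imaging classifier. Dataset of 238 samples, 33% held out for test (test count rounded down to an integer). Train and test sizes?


Test = ⌊238·33/100⌋ = 78
Train = 238 - 78 = 160

Train: 160, Test: 78


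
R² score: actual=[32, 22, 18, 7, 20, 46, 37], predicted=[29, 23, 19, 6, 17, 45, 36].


ȳ = 26
SS_res = Σ(y-ŷ)² = 23
SS_tot = Σ(y-ȳ)² = 1034
R² = 1 - SS_res/SS_tot = 1 - 0.0222 = 0.9778

0.9778


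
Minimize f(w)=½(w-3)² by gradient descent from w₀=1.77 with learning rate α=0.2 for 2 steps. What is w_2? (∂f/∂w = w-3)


step 1: grad = 1.77-3 = -1.23; w = 1.77 - 0.2·(-1.23) = 2.016
step 2: grad = 2.016-3 = -0.984; w = 2.016 - 0.2·(-0.984) = 2.2128

2.2128


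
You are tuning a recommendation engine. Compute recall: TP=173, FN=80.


Recall = TP/(TP+FN)
= 173/(173+80)
= 173/253 = 68.38%

68.38%


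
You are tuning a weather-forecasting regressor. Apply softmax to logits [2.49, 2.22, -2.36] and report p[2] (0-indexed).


Exponentials: e^2.49=12.0613, e^2.22=9.2073, e^-2.36=0.0944
Sum = 21.363
Softmax = [0.5646, 0.431, 0.0044]
p[2] = 0.0944/21.363 = 0.0044

0.0044


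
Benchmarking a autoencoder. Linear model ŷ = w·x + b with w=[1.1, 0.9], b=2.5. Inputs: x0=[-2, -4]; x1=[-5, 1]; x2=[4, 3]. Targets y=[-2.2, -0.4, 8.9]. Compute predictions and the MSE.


ŷ0 = (1.1)·(-2) + (0.9)·(-4) + 2.5 = -3.3
ŷ1 = (1.1)·(-5) + (0.9)·(1) + 2.5 = -2.1
ŷ2 = (1.1)·(4) + (0.9)·(3) + 2.5 = 9.6
errors² = [1.21, 2.89, 0.49]
MSE = 4.5900/3 = 1.53

1.53


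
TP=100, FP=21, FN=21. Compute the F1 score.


Precision = 100/121 = 0.8264
Recall = 100/121 = 0.8264
F1 = 2·P·R/(P+R) = 2·TP/(2·TP+FP+FN) = 200/(200+21+21) = 200/242 = 0.8264

0.8264


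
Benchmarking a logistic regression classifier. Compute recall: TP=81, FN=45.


Recall = TP/(TP+FN)
= 81/(81+45)
= 81/126 = 64.29%

64.29%


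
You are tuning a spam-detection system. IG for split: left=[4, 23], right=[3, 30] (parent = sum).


Parent = [7, 53], H_parent = 0.5197
H_left = 0.6052 (n=27), H_right = 0.4395 (n=33)
H_children = (27/60)·0.6052 + (33/60)·0.4395 = 0.5141
IG = 0.5197 - 0.5141 = 0.0056

0.0056


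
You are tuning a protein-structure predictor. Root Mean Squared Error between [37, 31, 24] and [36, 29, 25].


MSE = 6/3 = 2
RMSE = √(6/3) = 1.4142

1.4142


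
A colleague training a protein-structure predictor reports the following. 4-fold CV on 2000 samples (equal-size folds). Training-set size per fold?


Fold size = 2000/4 = 500
Training per fold = 2000 - 500 = 1500

1500


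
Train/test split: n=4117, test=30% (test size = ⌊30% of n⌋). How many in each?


Test = ⌊4117·30/100⌋ = 1235
Train = 4117 - 1235 = 2882

Train: 2882, Test: 1235


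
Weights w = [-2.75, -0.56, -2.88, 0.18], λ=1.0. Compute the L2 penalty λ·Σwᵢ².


‖w‖₂² = (-2.75)² + (-0.56)² + (-2.88)² + (0.18)²
     = 7.5625 + 0.3136 + 8.2944 + 0.0324
     = 16.2029
λ·‖w‖₂² = 1.0·16.2029 = 16.2029

16.2029


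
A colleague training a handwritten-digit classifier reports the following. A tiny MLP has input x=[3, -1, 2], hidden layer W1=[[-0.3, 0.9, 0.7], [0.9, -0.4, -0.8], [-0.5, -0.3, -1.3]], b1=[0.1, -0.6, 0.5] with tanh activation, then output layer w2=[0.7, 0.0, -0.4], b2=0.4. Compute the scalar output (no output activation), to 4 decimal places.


z1[0] = (-0.3)·(3) + (0.9)·(-1) + (0.7)·(2) + 0.1 = -0.3
z1[1] = (0.9)·(3) + (-0.4)·(-1) + (-0.8)·(2) - 0.6 = 0.9
z1[2] = (-0.5)·(3) + (-0.3)·(-1) + (-1.3)·(2) + 0.5 = -3.3
h = tanh(z1) = [-0.2913, 0.7163, -0.9973]
output = (0.7)·(-0.2913) + (0.0)·(0.7163) + (-0.4)·(-0.9973) + 0.4 = 0.595

0.595


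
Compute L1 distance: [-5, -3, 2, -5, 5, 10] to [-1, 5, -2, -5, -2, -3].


d = |-5+ 1| + |-3-5| + |2+ 2| + |-5+ 5| + |5+ 2| + |10+ 3|
  = 4 + 8 + 4 + 0 + 7 + 13
  = 36

36


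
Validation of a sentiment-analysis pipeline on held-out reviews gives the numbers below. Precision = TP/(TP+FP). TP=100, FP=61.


Precision = TP/(TP+FP)
= 100/(100+61)
= 100/161 = 62.11%

62.11%


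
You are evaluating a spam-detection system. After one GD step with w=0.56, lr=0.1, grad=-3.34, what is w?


w_new = w - α·∇
= 0.56 - 0.1·-3.34
= 0.56 + 0.334
= 0.894

0.894


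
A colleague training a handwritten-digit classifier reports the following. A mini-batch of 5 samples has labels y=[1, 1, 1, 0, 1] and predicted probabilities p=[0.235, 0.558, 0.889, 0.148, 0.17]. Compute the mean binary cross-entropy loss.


L[0] = -ln(0.235) = 1.4482
L[1] = -ln(0.558) = 0.5834
L[2] = -ln(0.889) = 0.1177
L[3] = -ln(1-0.148) = -ln(0.852) = 0.1602
L[4] = -ln(0.17) = 1.772
mean = (1.4482 + 0.5834 + 0.1177 + 0.1602 + 1.772)/5 = 0.8163

0.8163


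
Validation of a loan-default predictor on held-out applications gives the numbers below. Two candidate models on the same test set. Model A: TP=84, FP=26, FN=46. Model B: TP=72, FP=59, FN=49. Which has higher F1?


Model A: P=84/110=0.7636, R=84/130=0.6462, F1=2PR/(P+R)=2TP/(2TP+FP+FN)=168/240=0.7
Model B: P=72/131=0.5496, R=72/121=0.595, F1=2PR/(P+R)=2TP/(2TP+FP+FN)=144/252=0.5714
0.7 > 0.5714 → Model A

Model A


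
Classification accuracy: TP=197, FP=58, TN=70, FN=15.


Accuracy = (TP+TN)/(TP+TN+FP+FN)
= (197+70)/(340)
= 267/340 = 78.53%

78.53%


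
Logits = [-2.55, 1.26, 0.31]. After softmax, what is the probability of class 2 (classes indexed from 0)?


Exponentials: e^-2.55=0.0781, e^1.26=3.5254, e^0.31=1.3634
Sum = 4.9669
Softmax = [0.0157, 0.7098, 0.2745]
p[2] = 1.3634/4.9669 = 0.2745

0.2745


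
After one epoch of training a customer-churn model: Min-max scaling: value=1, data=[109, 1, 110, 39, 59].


min=1, max=110
(1-1)/(110-1) = 0/109 = 0.0

0.0


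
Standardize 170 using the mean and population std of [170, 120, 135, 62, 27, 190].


μ = 117.3333, σ = 57.148
z = (170 - 117.3333)/57.148 = 0.9216

0.9216


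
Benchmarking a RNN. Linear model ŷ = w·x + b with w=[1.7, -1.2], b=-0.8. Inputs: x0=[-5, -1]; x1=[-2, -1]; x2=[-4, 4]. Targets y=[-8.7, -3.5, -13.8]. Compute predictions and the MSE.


ŷ0 = (1.7)·(-5) + (-1.2)·(-1) - 0.8 = -8.1
ŷ1 = (1.7)·(-2) + (-1.2)·(-1) - 0.8 = -3.0
ŷ2 = (1.7)·(-4) + (-1.2)·(4) - 0.8 = -12.4
errors² = [0.36, 0.25, 1.96]
MSE = 2.5700/3 = 0.8567

0.8567


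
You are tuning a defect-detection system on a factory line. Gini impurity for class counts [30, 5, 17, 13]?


Probabilities: [30/65, 5/65, 17/65, 13/65] ≈ [0.4615, 0.0769, 0.2615, 0.2]
Σpᵢ² = (900 + 25 + 289 + 169)/65² = 1383/4225
Gini = 1 - Σpᵢ² = 1 - 1383/4225 = 0.6727

0.6727


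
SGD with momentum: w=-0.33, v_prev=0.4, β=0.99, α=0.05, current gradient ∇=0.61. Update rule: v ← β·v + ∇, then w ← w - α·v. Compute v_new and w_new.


v_new = 0.99·0.4 + 0.61 = 0.396 + 0.61 = 1.006
w_new = -0.33 - 0.05·1.006 = -0.33 - 0.0503 = -0.3803

v_new=1.006, w_new=-0.3803


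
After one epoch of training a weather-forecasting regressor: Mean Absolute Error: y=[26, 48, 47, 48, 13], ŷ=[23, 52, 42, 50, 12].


Absolute errors: |26-23|=3, |48-52|=4, |47-42|=5, |48-50|=2, |13-12|=1
Sum = 15
MAE = 15/5 = 3

3
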